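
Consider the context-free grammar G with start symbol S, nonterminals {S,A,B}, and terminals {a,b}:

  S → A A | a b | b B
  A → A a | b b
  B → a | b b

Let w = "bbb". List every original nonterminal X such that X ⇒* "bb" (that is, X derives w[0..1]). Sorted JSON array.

CNF form of G:
  S -> A A | T0 T1 | T1 B
  A -> A T0 | T1 T1
  B -> T1 T1 | a
  T0 -> a
  T1 -> b

CYK table (by increasing span), restricted to cells inside w[0..1]:
  cell(0,0) b: {T1}  orig:{}
  cell(1,1) b: {T1}  orig:{}
  cell(0,1) bb: {A,B}

Original NTs in T[0,1] deriving "bb": ["A", "B"]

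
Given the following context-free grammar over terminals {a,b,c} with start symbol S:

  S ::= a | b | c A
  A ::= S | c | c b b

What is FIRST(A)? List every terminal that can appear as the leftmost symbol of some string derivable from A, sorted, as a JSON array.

FIRST iteration:
iter 1:
  A via A→c: +{c}
  S via S→a: +{a}
  S via S→b: +{b}
  S via S→c A: +{c}
  FIRST[S]={a,b,c}  FIRST[A]={c}
iter 2:
  A via A→S: +{a,b}
  FIRST[S]={a,b,c}  FIRST[A]={a,b,c}
iter 3: done
  FIRST[S]={a,b,c}  FIRST[A]={a,b,c}

FIRST(A) = ["a", "b", "c"]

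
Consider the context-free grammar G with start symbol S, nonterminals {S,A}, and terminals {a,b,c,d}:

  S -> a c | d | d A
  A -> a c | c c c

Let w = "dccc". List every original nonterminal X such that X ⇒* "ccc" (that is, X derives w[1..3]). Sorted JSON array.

CNF form of G:
  S -> T0 T1 | T2 A | d
  A -> T0 T1 | T1 X3
  T0 -> a
  T1 -> c
  T2 -> d
  X3 -> T1 T1

CYK fill — only the sub-triangle for w[1..3]:
  T[1,1] 'c' = {T1}  orig:{}
  T[2,2] 'c' = {T1}  orig:{}
  T[3,3] 'c' = {T1}  orig:{}
  T[1,2] 'cc' = {X3}  orig:{}
  T[2,3] 'cc' = {X3}  orig:{}
  T[1,3] 'ccc' = {A}

Original NTs in T[1,3] deriving "ccc": ["A"]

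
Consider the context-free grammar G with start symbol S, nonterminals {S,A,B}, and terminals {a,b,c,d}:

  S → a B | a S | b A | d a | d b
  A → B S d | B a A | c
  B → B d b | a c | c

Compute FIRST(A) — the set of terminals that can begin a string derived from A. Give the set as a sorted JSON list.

FIRST iteration:
pass 1:
  A via A→c: +{c}
  B via B→a c: +{a}
  B via B→c: +{c}
  S via S→a B: +{a}
  S via S→b A: +{b}
  S via S→d a: +{d}
  FIRST(S)={a,b,d}  FIRST(A)={c}  FIRST(B)={a,c}
pass 2:
  A via A→B S d: +{a}
  FIRST(S)={a,b,d}  FIRST(A)={a,c}  FIRST(B)={a,c}
pass 3: done
  FIRST(S)={a,b,d}  FIRST(A)={a,c}  FIRST(B)={a,c}

FIRST(A) = ["a", "c"]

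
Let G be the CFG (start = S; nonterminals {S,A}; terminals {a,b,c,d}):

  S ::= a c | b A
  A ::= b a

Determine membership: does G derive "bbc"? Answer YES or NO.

Convert to CNF:
  S -> T0 A | T1 T2
  A -> T0 T1
  T0 -> b
  T1 -> a
  T2 -> c

CYK fill:
  T[0,0] 'b' = {T0}  orig:{}
  T[1,1] 'b' = {T0}  orig:{}
  T[2,2] 'c' = {T2}  orig:{}
  T[0,1] 'bb' = ∅
  T[1,2] 'bc' = ∅
  T[0,2] 'bbc' = ∅

S ∉ T[0,2] ⇒ NO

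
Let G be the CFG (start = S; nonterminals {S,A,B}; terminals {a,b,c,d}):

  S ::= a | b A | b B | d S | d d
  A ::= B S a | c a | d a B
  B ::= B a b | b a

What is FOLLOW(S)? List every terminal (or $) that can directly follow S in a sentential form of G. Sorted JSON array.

Compute FIRST by fixpoint:
pass 1:
  A via A→c a: +{c}
  A via A→d a B: +{d}
  B via B→b a: +{b}
  S via S→a: +{a}
  S via S→b A: +{b}
  S via S→d S: +{d}
  FIRST(S)={a,b,d}  FIRST(A)={c,d}  FIRST(B)={b}
pass 2:
  A via A→B S a: +{b}
  FIRST(S)={a,b,d}  FIRST(A)={b,c,d}  FIRST(B)={b}
pass 3: (stable)
  FIRST(S)={a,b,d}  FIRST(A)={b,c,d}  FIRST(B)={b}

FOLLOW iteration:
seed FOLLOW(S) with $
pass 1:
  A→B S a: FOLLOW(B) ⊇ FIRST(S) = {a,b,d}; new: +{a,b,d}
  A→B S a: FOLLOW(S) ⊇ FIRST(a) = {a}; new: +{a}
  S→b A: FOLLOW(A) ⊇ FOLLOW(S) ⊇ {$,a}; new: +{$,a}
  S→b B: FOLLOW(B) ⊇ FOLLOW(S) ⊇ {$,a}; new: +{$}
  FOLLOW(S)={$,a}  FOLLOW(A)={$,a}  FOLLOW(B)={$,a,b,d}
pass 2: done
  FOLLOW(S)={$,a}  FOLLOW(A)={$,a}  FOLLOW(B)={$,a,b,d}

FOLLOW(S) = ["$", "a"]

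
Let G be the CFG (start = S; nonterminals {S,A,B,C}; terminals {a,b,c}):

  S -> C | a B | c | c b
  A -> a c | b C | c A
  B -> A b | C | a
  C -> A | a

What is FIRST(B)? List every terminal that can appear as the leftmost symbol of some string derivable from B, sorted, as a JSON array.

FIRST iteration:
round 1:
  A via A→a c: +{a}
  A via A→b C: +{b}
  A via A→c A: +{c}
  B via B→A b: +{a,b,c}
  C via C→A: +{a,b,c}
  S via S→C: +{a,b,c}
  FIRST(S)={a,b,c}  FIRST(A)={a,b,c}  FIRST(B)={a,b,c}  FIRST(C)={a,b,c}
round 2: (no change)
  FIRST(S)={a,b,c}  FIRST(A)={a,b,c}  FIRST(B)={a,b,c}  FIRST(C)={a,b,c}

FIRST(B) = ["a", "b", "c"]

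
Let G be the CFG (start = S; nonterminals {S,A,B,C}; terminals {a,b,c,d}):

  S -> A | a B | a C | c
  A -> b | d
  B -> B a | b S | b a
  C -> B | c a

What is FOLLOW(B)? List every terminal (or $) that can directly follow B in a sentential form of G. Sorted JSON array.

FIRST iteration:
pass 1:
  A via A→b: +{b}
  A via A→d: +{d}
  B via B→b S: +{b}
  C via C→B: +{b}
  C via C→c a: +{c}
  S via S→A: +{b,d}
  S via S→a B: +{a}
  S via S→c: +{c}
  S: {a,b,c,d}  A: {b,d}  B: {b}  C: {b,c}
pass 2: — fixpoint
  S: {a,b,c,d}  A: {b,d}  B: {b}  C: {b,c}

FOLLOW sets:
initialize: $ ∈ FOLLOW(S)
round 1:
  B→B a: FOLLOW(B) ⊇ FIRST(a) = {a}; new: +{a}
  B→b S: FOLLOW(S) ⊇ FOLLOW(B) ⊇ {a}; new: +{a}
  S→A: FOLLOW(A) ⊇ FOLLOW(S) ⊇ {$,a}; new: +{$,a}
  S→a B: FOLLOW(B) ⊇ FOLLOW(S) ⊇ {$,a}; new: +{$}
  S→a C: FOLLOW(C) ⊇ FOLLOW(S) ⊇ {$,a}; new: +{$,a}
  FOLLOW(S)={$,a}  FOLLOW(A)={$,a}  FOLLOW(B)={$,a}  FOLLOW(C)={$,a}
round 2: — fixpoint
  FOLLOW(S)={$,a}  FOLLOW(A)={$,a}  FOLLOW(B)={$,a}  FOLLOW(C)={$,a}

FOLLOW(B) = ["$", "a"]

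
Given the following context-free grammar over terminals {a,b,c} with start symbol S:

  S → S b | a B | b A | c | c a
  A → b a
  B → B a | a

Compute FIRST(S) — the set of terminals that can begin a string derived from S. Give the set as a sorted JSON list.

FIRST sets, iterate to fixpoint:
round 1:
  A via A→b a: +{b}
  B via B→a: +{a}
  S via S→a B: +{a}
  S via S→b A: +{b}
  S via S→c: +{c}
  S: {a,b,c}  A: {b}  B: {a}
round 2: (no change)
  S: {a,b,c}  A: {b}  B: {a}

FIRST(S) = ["a", "b", "c"]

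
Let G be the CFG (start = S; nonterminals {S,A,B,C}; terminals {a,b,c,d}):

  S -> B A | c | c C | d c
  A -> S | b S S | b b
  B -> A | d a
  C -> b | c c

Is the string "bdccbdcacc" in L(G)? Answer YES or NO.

CNF form of G:
  S -> B A | T1 C | T2 T1 | c
  A -> B A | T0 T0 | T0 X4 | T1 C | T2 T1 | c
  B -> B A | T0 T0 | T0 X5 | T1 C | T2 T1 | T2 T3 | c
  C -> T1 T1 | b
  T0 -> b
  T1 -> c
  T2 -> d
  T3 -> a
  X4 -> S S
  X5 -> S S

Fill CYK table bottom-up:
  T[0,0] 'b' = {C,T0}  orig:{C}
  T[1,1] 'd' = {T2}  orig:{}
  T[2,2] 'c' = {A,B,S,T1}  orig:{A,B,S}
  T[3,3] 'c' = {A,B,S,T1}  orig:{A,B,S}
  T[4,4] 'b' = {C,T0}  orig:{C}
  T[5,5] 'd' = {T2}  orig:{}
  T[6,6] 'c' = {A,B,S,T1}  orig:{A,B,S}
  T[7,7] 'a' = {T3}  orig:{}
  T[8,8] 'c' = {A,B,S,T1}  orig:{A,B,S}
  T[9,9] 'c' = {A,B,S,T1}  orig:{A,B,S}
  T[0,1] 'bd' = ∅
  T[1,2] 'dc' = {A,B,S}
  T[2,3] 'cc' = {A,B,C,S,X4,X5}  orig:{A,B,C,S}
  T[3,4] 'cb' = {A,B,S}
  T[4,5] 'bd' = ∅
  T[5,6] 'dc' = {A,B,S}
  T[6,7] 'ca' = ∅
  T[7,8] 'ac' = ∅
  T[8,9] 'cc' = {A,B,C,S,X4,X5}  orig:{A,B,C,S}
  T[0,2] 'bdc' = ∅
  T[1,3] 'dcc' = {A,B,S,X4,X5}  orig:{A,B,S}
  T[2,4] 'ccb' = {A,B,S,X4,X5}  orig:{A,B,S}
  T[3,5] 'cbd' = ∅
  T[4,6] 'bdc' = ∅
  T[5,7] 'dca' = ∅
  T[6,8] 'cac' = ∅
  T[7,9] 'acc' = ∅
  T[0,3] 'bdcc' = {A,B}
  T[1,4] 'dccb' = {A,B,S,X4,X5}  orig:{A,B,S}
  T[2,5] 'ccbd' = ∅
  T[3,6] 'cbdc' = {A,B,S,X4,X5}  orig:{A,B,S}
  T[4,7] 'bdca' = ∅
  T[5,8] 'dcac' = ∅
  T[6,9] 'cacc' = ∅
  T[0,4] 'bdccb' = {A,B}
  T[1,5] 'dccbd' = ∅
  T[2,6] 'ccbdc' = {A,B,S,X4,X5}  orig:{A,B,S}
  T[3,7] 'cbdca' = ∅
  T[4,8] 'bdcac' = ∅
  T[5,9] 'dcacc' = ∅
  T[0,5] 'bdccbd' = ∅
  T[1,6] 'dccbdc' = {A,B,S,X4,X5}  orig:{A,B,S}
  T[2,7] 'ccbdca' = ∅
  T[3,8] 'cbdcac' = ∅
  T[4,9] 'bdcacc' = ∅
  T[0,6] 'bdccbdc' = {A,B,S}
  T[1,7] 'dccbdca' = ∅
  T[2,8] 'ccbdcac' = ∅
  T[3,9] 'cbdcacc' = ∅
  T[0,7] 'bdccbdca' = ∅
  T[1,8] 'dccbdcac' = ∅
  T[2,9] 'ccbdcacc' = ∅
  T[0,8] 'bdccbdcac' = ∅
  T[1,9] 'dccbdcacc' = ∅
  T[0,9] 'bdccbdcacc' = ∅

S ∉ T[0,9] ⇒ NO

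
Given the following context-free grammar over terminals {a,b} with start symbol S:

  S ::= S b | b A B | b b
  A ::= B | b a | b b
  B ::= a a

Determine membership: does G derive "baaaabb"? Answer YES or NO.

CNF form of G:
  S -> S T1 | T1 T1 | T1 X2
  A -> T0 T0 | T1 T0 | T1 T1
  B -> T0 T0
  T0 -> a
  T1 -> b
  X2 -> A B

Fill CYK table bottom-up:
  T[0,0] 'b' = {T1}  orig:{}
  T[1,1] 'a' = {T0}  orig:{}
  T[2,2] 'a' = {T0}  orig:{}
  T[3,3] 'a' = {T0}  orig:{}
  T[4,4] 'a' = {T0}  orig:{}
  T[5,5] 'b' = {T1}  orig:{}
  T[6,6] 'b' = {T1}  orig:{}
  T[0,1] 'ba' = {A}
  T[1,2] 'aa' = {A,B}
  T[2,3] 'aa' = {A,B}
  T[3,4] 'aa' = {A,B}
  T[4,5] 'ab' = ∅
  T[5,6] 'bb' = {A,S}
  T[0,2] 'baa' = ∅
  T[1,3] 'aaa' = ∅
  T[2,4] 'aaa' = ∅
  T[3,5] 'aab' = ∅
  T[4,6] 'abb' = ∅
  T[0,3] 'baaa' = {X2}  orig:{}
  T[1,4] 'aaaa' = {X2}  orig:{}
  T[2,5] 'aaab' = ∅
  T[3,6] 'aabb' = ∅
  T[0,4] 'baaaa' = {S}
  T[1,5] 'aaaab' = ∅
  T[2,6] 'aaabb' = ∅
  T[0,5] 'baaaab' = {S}
  T[1,6] 'aaaabb' = ∅
  T[0,6] 'baaaabb' = {S}

S ∈ T[0,6] ⇒ YES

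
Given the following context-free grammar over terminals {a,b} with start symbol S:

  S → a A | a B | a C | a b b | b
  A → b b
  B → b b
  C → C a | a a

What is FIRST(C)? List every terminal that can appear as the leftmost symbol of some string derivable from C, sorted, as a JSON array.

FIRST sets, iterate to fixpoint:
pass 1:
  A via A→b b: +{b}
  B via B→b b: +{b}
  C via C→a a: +{a}
  S via S→a A: +{a}
  S via S→b: +{b}
  S: {a,b}  A: {b}  B: {b}  C: {a}
pass 2: (no change)
  S: {a,b}  A: {b}  B: {b}  C: {a}

FIRST(C) = ["a"]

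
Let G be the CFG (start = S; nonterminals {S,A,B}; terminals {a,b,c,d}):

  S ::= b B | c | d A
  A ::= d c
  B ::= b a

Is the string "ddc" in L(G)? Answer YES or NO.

CNF form of G:
  S -> T0 A | T2 B | c
  A -> T0 T1
  B -> T2 T3
  T0 -> d
  T1 -> c
  T2 -> b
  T3 -> a

Fill CYK table bottom-up:
  T[0,0] 'd' = {T0}  orig:{}
  T[1,1] 'd' = {T0}  orig:{}
  T[2,2] 'c' = {S,T1}  orig:{S}
  T[0,1] 'dd' = ∅
  T[1,2] 'dc' = {A}
  T[0,2] 'ddc' = {S}

S ∈ T[0,2] ⇒ YES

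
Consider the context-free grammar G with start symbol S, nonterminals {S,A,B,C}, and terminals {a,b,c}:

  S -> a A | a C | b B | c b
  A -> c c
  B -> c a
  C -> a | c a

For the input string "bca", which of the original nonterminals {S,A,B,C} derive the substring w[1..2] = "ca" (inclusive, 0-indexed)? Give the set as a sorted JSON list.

CNF form of G:
  S -> T0 T2 | T1 A | T1 C | T2 B
  A -> T0 T0
  B -> T0 T1
  C -> T0 T1 | a
  T0 -> c
  T1 -> a
  T2 -> b

CYK fill, restricted to cells inside w[1..2]:
  cell(1,1) c: {T0}  orig:{}
  cell(2,2) a: {C,T1}  orig:{C}
  cell(1,2) ca: {B,C}

Original NTs in T[1,2] deriving "ca": ["B", "C"]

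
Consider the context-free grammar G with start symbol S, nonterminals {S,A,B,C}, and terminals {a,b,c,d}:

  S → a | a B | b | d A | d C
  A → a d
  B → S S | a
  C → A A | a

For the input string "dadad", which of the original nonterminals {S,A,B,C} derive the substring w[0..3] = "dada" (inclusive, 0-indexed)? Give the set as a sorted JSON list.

CNF form of G:
  S -> T0 B | T1 A | T1 C | a | b
  A -> T0 T1
  B -> S S | a
  C -> A A | a
  T0 -> a
  T1 -> d

Fill CYK table bottom-up (cells [i..j] with 0 ≤ i ≤ j ≤ 3 only):
  T[0,0] 'd' = {T1}  orig:{}
  T[1,1] 'a' = {B,C,S,T0}  orig:{B,C,S}
  T[2,2] 'd' = {T1}  orig:{}
  T[3,3] 'a' = {B,C,S,T0}  orig:{B,C,S}
  T[0,1] 'da' = {S}
  T[1,2] 'ad' = {A}
  T[2,3] 'da' = {S}
  T[0,2] 'dad' = {S}
  T[1,3] 'ada' = {B}
  T[0,3] 'dada' = {B}

Original NTs in T[0,3] deriving "dada": ["B"]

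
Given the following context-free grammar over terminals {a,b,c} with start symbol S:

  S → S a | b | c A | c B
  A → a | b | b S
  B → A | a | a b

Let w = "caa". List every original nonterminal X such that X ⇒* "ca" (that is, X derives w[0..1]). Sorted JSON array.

CNF form of G:
  S -> S T1 | T2 A | T2 B | b
  A -> T0 S | a | b
  B -> T0 S | T1 T0 | a | b
  T0 -> b
  T1 -> a
  T2 -> c

CYK table (by increasing span) — only the sub-triangle for w[0..1]:
  cell(0,0) c: {T2}  orig:{}
  cell(1,1) a: {A,B,T1}  orig:{A,B}
  cell(0,1) ca: {S}

Original NTs in T[0,1] deriving "ca": ["S"]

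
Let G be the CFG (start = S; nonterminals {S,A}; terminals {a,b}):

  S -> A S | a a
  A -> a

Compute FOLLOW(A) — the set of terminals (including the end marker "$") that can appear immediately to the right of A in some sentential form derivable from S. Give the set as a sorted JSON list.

FIRST iteration:
iter 1:
  A via A→a: +{a}
  S via S→A S: +{a}
  FIRST(S)={a}  FIRST(A)={a}
iter 2: (no change)
  FIRST(S)={a}  FIRST(A)={a}

Compute FOLLOW by fixpoint:
seed FOLLOW(S) with $
iter 1:
  S→A S: FOLLOW(A) ⊇ FIRST(S) = {a}; new: +{a}
  S: {$}  A: {a}
iter 2: — fixpoint
  S: {$}  A: {a}

FOLLOW(A) = ["a"]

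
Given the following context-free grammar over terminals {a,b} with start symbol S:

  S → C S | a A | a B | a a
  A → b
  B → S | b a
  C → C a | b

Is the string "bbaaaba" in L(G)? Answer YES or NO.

CNF form of G:
  S -> C S | T0 A | T0 B | T0 T0
  A -> b
  B -> C S | T0 A | T0 B | T0 T0 | T1 T0
  C -> C T0 | b
  T0 -> a
  T1 -> b

Fill CYK table bottom-up:
  [0..0]={A,C,T1}  "b"  orig:{A,C}
  [1..1]={A,C,T1}  "b"  orig:{A,C}
  [2..2]={T0}  "a"  orig:{}
  [3..3]={T0}  "a"  orig:{}
  [4..4]={T0}  "a"  orig:{}
  [5..5]={A,C,T1}  "b"  orig:{A,C}
  [6..6]={T0}  "a"  orig:{}
  [0..1]=∅  "bb"
  [1..2]={B,C}  "ba"
  [2..3]={B,S}  "aa"
  [3..4]={B,S}  "aa"
  [4..5]={B,S}  "ab"
  [5..6]={B,C}  "ba"
  [0..2]=∅  "bba"
  [1..3]={B,C,S}  "baa"
  [2..4]={B,S}  "aaa"
  [3..5]={B,S}  "aab"
  [4..6]={B,S}  "aba"
  [0..3]={B,S}  "bbaa"
  [1..4]={B,C,S}  "baaa"
  [2..5]={B,S}  "aaab"
  [3..6]={B,S}  "aaba"
  [0..4]={B,S}  "bbaaa"
  [1..5]={B,S}  "baaab"
  [2..6]={B,S}  "aaaba"
  [0..5]={B,S}  "bbaaab"
  [1..6]={B,S}  "baaaba"
  [0..6]={B,S}  "bbaaaba"

S ∈ T[0,6] ⇒ YES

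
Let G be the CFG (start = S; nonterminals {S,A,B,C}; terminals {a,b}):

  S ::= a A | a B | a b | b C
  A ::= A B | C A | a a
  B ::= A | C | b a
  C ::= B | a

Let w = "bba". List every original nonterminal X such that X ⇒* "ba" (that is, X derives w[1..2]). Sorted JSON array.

CNF form of G:
  S -> T0 A | T0 B | T0 T1 | T1 C
  A -> A B | C A | T0 T0
  B -> A B | C A | T0 T0 | T1 T0 | a
  C -> A B | C A | T0 T0 | T1 T0 | a
  T0 -> a
  T1 -> b

Fill CYK table bottom-up — only the sub-triangle for w[1..2]:
  T[1,1] 'b' = {T1}  orig:{}
  T[2,2] 'a' = {B,C,T0}  orig:{B,C}
  T[1,2] 'ba' = {B,C,S}

Original NTs in T[1,2] deriving "ba": ["B", "C", "S"]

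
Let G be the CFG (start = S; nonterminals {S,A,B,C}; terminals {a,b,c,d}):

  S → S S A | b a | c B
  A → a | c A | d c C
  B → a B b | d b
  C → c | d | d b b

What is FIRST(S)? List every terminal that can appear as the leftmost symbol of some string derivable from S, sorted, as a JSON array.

FIRST iteration:
[1]
  A via A→a: +{a}
  A via A→c A: +{c}
  A via A→d c C: +{d}
  B via B→a B b: +{a}
  B via B→d b: +{d}
  C via C→c: +{c}
  C via C→d: +{d}
  S via S→b a: +{b}
  S via S→c B: +{c}
  S: {b,c}  A: {a,c,d}  B: {a,d}  C: {c,d}
[2] (stable)
  S: {b,c}  A: {a,c,d}  B: {a,d}  C: {c,d}

FIRST(S) = ["b", "c"]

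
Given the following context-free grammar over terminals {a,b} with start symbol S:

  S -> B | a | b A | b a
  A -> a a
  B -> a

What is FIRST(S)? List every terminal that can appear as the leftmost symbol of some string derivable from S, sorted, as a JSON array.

FIRST sets, iterate to fixpoint:
pass 1:
  A via A→a a: +{a}
  B via B→a: +{a}
  S via S→B: +{a}
  S via S→b A: +{b}
  S: {a,b}  A: {a}  B: {a}
pass 2: done
  S: {a,b}  A: {a}  B: {a}

FIRST(S) = ["a", "b"]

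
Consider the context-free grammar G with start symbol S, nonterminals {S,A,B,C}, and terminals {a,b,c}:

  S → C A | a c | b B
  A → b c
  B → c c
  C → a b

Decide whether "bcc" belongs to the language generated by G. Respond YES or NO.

CNF form of G:
  S -> C A | T0 B | T2 T1
  A -> T0 T1
  B -> T1 T1
  C -> T2 T0
  T0 -> b
  T1 -> c
  T2 -> a

CYK table (by increasing span):
  cell(0,0) b: {T0}  orig:{}
  cell(1,1) c: {T1}  orig:{}
  cell(2,2) c: {T1}  orig:{}
  cell(0,1) bc: {A}
  cell(1,2) cc: {B}
  cell(0,2) bcc: {S}

S ∈ T[0,2] ⇒ YES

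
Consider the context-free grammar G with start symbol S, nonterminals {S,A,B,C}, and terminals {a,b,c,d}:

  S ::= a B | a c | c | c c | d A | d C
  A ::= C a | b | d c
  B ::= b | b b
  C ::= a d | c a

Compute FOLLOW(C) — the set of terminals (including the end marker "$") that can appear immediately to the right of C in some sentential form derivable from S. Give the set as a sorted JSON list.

Compute FIRST by fixpoint:
iter 1:
  A via A→b: +{b}
  A via A→d c: +{d}
  B via B→b: +{b}
  C via C→a d: +{a}
  C via C→c a: +{c}
  S via S→a B: +{a}
  S via S→c: +{c}
  S via S→d A: +{d}
  FIRST(S)={a,c,d}  FIRST(A)={b,d}  FIRST(B)={b}  FIRST(C)={a,c}
iter 2:
  A via A→C a: +{a,c}
  FIRST(S)={a,c,d}  FIRST(A)={a,b,c,d}  FIRST(B)={b}  FIRST(C)={a,c}
iter 3: — fixpoint
  FIRST(S)={a,c,d}  FIRST(A)={a,b,c,d}  FIRST(B)={b}  FIRST(C)={a,c}

Compute FOLLOW by fixpoint:
seed FOLLOW(S) with $
round 1:
  A→C a: FOLLOW(C) ⊇ FIRST(a) = {a}; new: +{a}
  S→a B: FOLLOW(B) ⊇ FOLLOW(S) ⊇ {$}; new: +{$}
  S→d A: FOLLOW(A) ⊇ FOLLOW(S) ⊇ {$}; new: +{$}
  S→d C: FOLLOW(C) ⊇ FOLLOW(S) ⊇ {$}; new: +{$}
  FOLLOW[S]={$}  FOLLOW[A]={$}  FOLLOW[B]={$}  FOLLOW[C]={$,a}
round 2: (stable)
  FOLLOW[S]={$}  FOLLOW[A]={$}  FOLLOW[B]={$}  FOLLOW[C]={$,a}

FOLLOW(C) = ["$", "a"]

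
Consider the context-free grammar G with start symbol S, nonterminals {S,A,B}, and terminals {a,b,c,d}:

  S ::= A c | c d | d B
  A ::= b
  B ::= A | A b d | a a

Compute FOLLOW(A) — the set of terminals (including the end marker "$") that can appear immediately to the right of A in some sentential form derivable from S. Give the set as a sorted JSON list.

FIRST sets, iterate to fixpoint:
iter 1:
  A via A→b: +{b}
  B via B→A: +{b}
  B via B→a a: +{a}
  S via S→A c: +{b}
  S via S→c d: +{c}
  S via S→d B: +{d}
  S: {b,c,d}  A: {b}  B: {a,b}
iter 2: — fixpoint
  S: {b,c,d}  A: {b}  B: {a,b}

FOLLOW iteration:
FOLLOW(S) := {$}
pass 1:
  B→A b d: FOLLOW(A) ⊇ FIRST(b) = {b}; new: +{b}
  S→A c: FOLLOW(A) ⊇ FIRST(c) = {c}; new: +{c}
  S→d B: FOLLOW(B) ⊇ FOLLOW(S) ⊇ {$}; new: +{$}
  S: {$}  A: {b,c}  B: {$}
pass 2:
  B→A: FOLLOW(A) ⊇ FOLLOW(B) ⊇ {$}; new: +{$}
  S: {$}  A: {$,b,c}  B: {$}
pass 3: done
  S: {$}  A: {$,b,c}  B: {$}

FOLLOW(A) = ["$", "b", "c"]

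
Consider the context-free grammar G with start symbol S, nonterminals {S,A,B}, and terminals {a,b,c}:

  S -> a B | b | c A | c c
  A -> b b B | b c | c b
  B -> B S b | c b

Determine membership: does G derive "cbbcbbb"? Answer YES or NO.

CNF form of G:
  S -> T1 A | T1 T1 | T2 B | b
  A -> T0 T1 | T0 X3 | T1 T0
  B -> B X4 | T1 T0
  T0 -> b
  T1 -> c
  T2 -> a
  X3 -> T0 B
  X4 -> S T0

Fill CYK table bottom-up:
  [0..0]={T1}  "c"  orig:{}
  [1..1]={S,T0}  "b"  orig:{S}
  [2..2]={S,T0}  "b"  orig:{S}
  [3..3]={T1}  "c"  orig:{}
  [4..4]={S,T0}  "b"  orig:{S}
  [5..5]={S,T0}  "b"  orig:{S}
  [6..6]={S,T0}  "b"  orig:{S}
  [0..1]={A,B}  "cb"
  [1..2]={X4}  "bb"  orig:{}
  [2..3]={A}  "bc"
  [3..4]={A,B}  "cb"
  [4..5]={X4}  "bb"  orig:{}
  [5..6]={X4}  "bb"  orig:{}
  [0..2]=∅  "cbb"
  [1..3]=∅  "bbc"
  [2..4]={X3}  "bcb"  orig:{}
  [3..5]=∅  "cbb"
  [4..6]=∅  "bbb"
  [0..3]=∅  "cbbc"
  [1..4]={A}  "bbcb"
  [2..5]=∅  "bcbb"
  [3..6]={B}  "cbbb"
  [0..4]={S}  "cbbcb"
  [1..5]=∅  "bbcbb"
  [2..6]={X3}  "bcbbb"  orig:{}
  [0..5]={X4}  "cbbcbb"  orig:{}
  [1..6]={A}  "bbcbbb"
  [0..6]={S}  "cbbcbbb"

S ∈ T[0,6] ⇒ YES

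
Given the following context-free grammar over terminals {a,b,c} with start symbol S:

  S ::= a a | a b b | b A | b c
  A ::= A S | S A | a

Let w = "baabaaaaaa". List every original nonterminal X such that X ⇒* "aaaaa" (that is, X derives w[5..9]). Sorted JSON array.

Convert to CNF:
  S -> T0 T0 | T0 X3 | T1 A | T1 T2
  A -> A S | S A | a
  T0 -> a
  T1 -> b
  T2 -> c
  X3 -> T1 T1

CYK table (by increasing span), restricted to cells inside w[5..9]:
  [5..5]={A,T0}  "a"  orig:{A}
  [6..6]={A,T0}  "a"  orig:{A}
  [7..7]={A,T0}  "a"  orig:{A}
  [8..8]={A,T0}  "a"  orig:{A}
  [9..9]={A,T0}  "a"  orig:{A}
  [5..6]={S}  "aa"
  [6..7]={S}  "aa"
  [7..8]={S}  "aa"
  [8..9]={S}  "aa"
  [5..7]={A}  "aaa"
  [6..8]={A}  "aaa"
  [7..9]={A}  "aaa"
  [5..8]=∅  "aaaa"
  [6..9]=∅  "aaaa"
  [5..9]={A}  "aaaaa"

Original NTs in T[5,9] deriving "aaaaa": ["A"]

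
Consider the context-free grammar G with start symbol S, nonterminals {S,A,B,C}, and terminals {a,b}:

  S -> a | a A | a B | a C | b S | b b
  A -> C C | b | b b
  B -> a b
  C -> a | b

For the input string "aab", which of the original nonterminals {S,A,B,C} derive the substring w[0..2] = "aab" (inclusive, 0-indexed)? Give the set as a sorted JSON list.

Convert to CNF:
  S -> T0 S | T0 T0 | T1 A | T1 B | T1 C | a
  A -> C C | T0 T0 | b
  B -> T1 T0
  C -> a | b
  T0 -> b
  T1 -> a

Fill CYK table bottom-up (cells [i..j] with 0 ≤ i ≤ j ≤ 2 only):
  T[0,0] 'a' = {C,S,T1}  orig:{C,S}
  T[1,1] 'a' = {C,S,T1}  orig:{C,S}
  T[2,2] 'b' = {A,C,T0}  orig:{A,C}
  T[0,1] 'aa' = {A,S}
  T[1,2] 'ab' = {A,B,S}
  T[0,2] 'aab' = {S}

Original NTs in T[0,2] deriving "aab": ["S"]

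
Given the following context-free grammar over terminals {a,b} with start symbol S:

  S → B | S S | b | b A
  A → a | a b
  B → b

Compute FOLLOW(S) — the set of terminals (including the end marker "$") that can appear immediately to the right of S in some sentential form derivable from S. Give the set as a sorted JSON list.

FIRST sets, iterate to fixpoint:
[1]
  A via A→a: +{a}
  B via B→b: +{b}
  S via S→B: +{b}
  S: {b}  A: {a}  B: {b}
[2] (stable)
  S: {b}  A: {a}  B: {b}

Compute FOLLOW by fixpoint:
seed FOLLOW(S) with $
round 1:
  S→B: FOLLOW(B) ⊇ FOLLOW(S) ⊇ {$}; new: +{$}
  S→S S: FOLLOW(S) ⊇ FIRST(S) = {b}; new: +{b}
  S→b A: FOLLOW(A) ⊇ FOLLOW(S) ⊇ {$,b}; new: +{$,b}
  FOLLOW[S]={$,b}  FOLLOW[A]={$,b}  FOLLOW[B]={$}
round 2:
  S→B: FOLLOW(B) ⊇ FOLLOW(S) ⊇ {$,b}; new: +{b}
  FOLLOW[S]={$,b}  FOLLOW[A]={$,b}  FOLLOW[B]={$,b}
round 3: done
  FOLLOW[S]={$,b}  FOLLOW[A]={$,b}  FOLLOW[B]={$,b}

FOLLOW(S) = ["$", "b"]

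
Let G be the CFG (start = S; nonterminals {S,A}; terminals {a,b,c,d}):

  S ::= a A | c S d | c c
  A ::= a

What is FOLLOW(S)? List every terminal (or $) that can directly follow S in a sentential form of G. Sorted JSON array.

FIRST sets, iterate to fixpoint:
round 1:
  A via A→a: +{a}
  S via S→a A: +{a}
  S via S→c S d: +{c}
  FIRST[S]={a,c}  FIRST[A]={a}
round 2: (stable)
  FIRST[S]={a,c}  FIRST[A]={a}

Compute FOLLOW by fixpoint:
seed FOLLOW(S) with $
pass 1:
  S→a A: FOLLOW(A) ⊇ FOLLOW(S) ⊇ {$}; new: +{$}
  S→c S d: FOLLOW(S) ⊇ FIRST(d) = {d}; new: +{d}
  FOLLOW[S]={$,d}  FOLLOW[A]={$}
pass 2:
  S→a A: FOLLOW(A) ⊇ FOLLOW(S) ⊇ {$,d}; new: +{d}
  FOLLOW[S]={$,d}  FOLLOW[A]={$,d}
pass 3: — fixpoint
  FOLLOW[S]={$,d}  FOLLOW[A]={$,d}

FOLLOW(S) = ["$", "d"]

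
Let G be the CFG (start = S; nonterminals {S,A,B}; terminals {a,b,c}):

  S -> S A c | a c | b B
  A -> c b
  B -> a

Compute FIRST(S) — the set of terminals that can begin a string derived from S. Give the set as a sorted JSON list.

FIRST iteration:
pass 1:
  A via A→c b: +{c}
  B via B→a: +{a}
  S via S→a c: +{a}
  S via S→b B: +{b}
  FIRST(S)={a,b}  FIRST(A)={c}  FIRST(B)={a}
pass 2: (stable)
  FIRST(S)={a,b}  FIRST(A)={c}  FIRST(B)={a}

FIRST(S) = ["a", "b"]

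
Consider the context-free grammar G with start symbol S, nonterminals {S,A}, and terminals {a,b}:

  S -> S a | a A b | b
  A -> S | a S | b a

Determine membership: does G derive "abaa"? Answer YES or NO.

CNF form of G:
  S -> S T0 | T0 X3 | b
  A -> S T0 | T0 S | T0 X2 | T1 T0 | b
  T0 -> a
  T1 -> b
  X2 -> A T1
  X3 -> A T1

Fill CYK table bottom-up:
  cell(0,0) a: {T0}  orig:{}
  cell(1,1) b: {A,S,T1}  orig:{A,S}
  cell(2,2) a: {T0}  orig:{}
  cell(3,3) a: {T0}  orig:{}
  cell(0,1) ab: {A}
  cell(1,2) ba: {A,S}
  cell(2,3) aa: ∅
  cell(0,2) aba: {A}
  cell(1,3) baa: {A,S}
  cell(0,3) abaa: {A}

S ∉ T[0,3] ⇒ NO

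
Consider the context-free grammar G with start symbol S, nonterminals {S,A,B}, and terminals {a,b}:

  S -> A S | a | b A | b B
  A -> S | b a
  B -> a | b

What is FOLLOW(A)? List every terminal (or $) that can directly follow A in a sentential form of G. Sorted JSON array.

FIRST sets, iterate to fixpoint:
pass 1:
  A via A→b a: +{b}
  B via B→a: +{a}
  B via B→b: +{b}
  S via S→A S: +{b}
  S via S→a: +{a}
  S: {a,b}  A: {b}  B: {a,b}
pass 2:
  A via A→S: +{a}
  S: {a,b}  A: {a,b}  B: {a,b}
pass 3: (no change)
  S: {a,b}  A: {a,b}  B: {a,b}

FOLLOW iteration:
seed FOLLOW(S) with $
round 1:
  S→A S: FOLLOW(A) ⊇ FIRST(S) = {a,b}; new: +{a,b}
  S→b A: FOLLOW(A) ⊇ FOLLOW(S) ⊇ {$}; new: +{$}
  S→b B: FOLLOW(B) ⊇ FOLLOW(S) ⊇ {$}; new: +{$}
  FOLLOW[S]={$}  FOLLOW[A]={$,a,b}  FOLLOW[B]={$}
round 2:
  A→S: FOLLOW(S) ⊇ FOLLOW(A) ⊇ {$,a,b}; new: +{a,b}
  S→b B: FOLLOW(B) ⊇ FOLLOW(S) ⊇ {$,a,b}; new: +{a,b}
  FOLLOW[S]={$,a,b}  FOLLOW[A]={$,a,b}  FOLLOW[B]={$,a,b}
round 3: (no change)
  FOLLOW[S]={$,a,b}  FOLLOW[A]={$,a,b}  FOLLOW[B]={$,a,b}

FOLLOW(A) = ["$", "a", "b"]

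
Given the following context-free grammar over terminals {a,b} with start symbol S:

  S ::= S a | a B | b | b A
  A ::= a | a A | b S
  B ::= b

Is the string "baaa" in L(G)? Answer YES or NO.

Convert to CNF:
  S -> S T0 | T0 B | T1 A | b
  A -> T0 A | T1 S | a
  B -> b
  T0 -> a
  T1 -> b

CYK table (by increasing span):
  cell(0,0) b: {B,S,T1}  orig:{B,S}
  cell(1,1) a: {A,T0}  orig:{A}
  cell(2,2) a: {A,T0}  orig:{A}
  cell(3,3) a: {A,T0}  orig:{A}
  cell(0,1) ba: {S}
  cell(1,2) aa: {A}
  cell(2,3) aa: {A}
  cell(0,2) baa: {S}
  cell(1,3) aaa: {A}
  cell(0,3) baaa: {S}

S ∈ T[0,3] ⇒ YES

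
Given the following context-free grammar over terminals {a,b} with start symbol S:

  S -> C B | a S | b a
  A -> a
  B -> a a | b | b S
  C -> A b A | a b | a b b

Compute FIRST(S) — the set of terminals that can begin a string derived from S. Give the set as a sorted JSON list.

Compute FIRST by fixpoint:
round 1:
  A via A→a: +{a}
  B via B→a a: +{a}
  B via B→b: +{b}
  C via C→A b A: +{a}
  S via S→C B: +{a}
  S via S→b a: +{b}
  S: {a,b}  A: {a}  B: {a,b}  C: {a}
round 2: done
  S: {a,b}  A: {a}  B: {a,b}  C: {a}

FIRST(S) = ["a", "b"]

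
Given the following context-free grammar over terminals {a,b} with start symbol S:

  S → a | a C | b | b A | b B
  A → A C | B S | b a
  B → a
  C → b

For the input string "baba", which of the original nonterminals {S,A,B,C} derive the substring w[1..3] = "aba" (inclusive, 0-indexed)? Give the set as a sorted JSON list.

Convert to CNF:
  S -> T0 A | T0 B | T1 C | a | b
  A -> A C | B S | T0 T1
  B -> a
  C -> b
  T0 -> b
  T1 -> a

CYK fill — only the sub-triangle for w[1..3]:
  [1..1]={B,S,T1}  "a"  orig:{B,S}
  [2..2]={C,S,T0}  "b"  orig:{C,S}
  [3..3]={B,S,T1}  "a"  orig:{B,S}
  [1..2]={A,S}  "ab"
  [2..3]={A,S}  "ba"
  [1..3]={A}  "aba"

Original NTs in T[1,3] deriving "aba": ["A"]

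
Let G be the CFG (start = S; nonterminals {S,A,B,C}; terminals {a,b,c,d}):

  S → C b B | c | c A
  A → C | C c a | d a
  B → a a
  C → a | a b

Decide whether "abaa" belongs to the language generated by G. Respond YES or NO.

Convert to CNF:
  S -> C X5 | T0 A | c
  A -> C X4 | T1 T2 | T3 T1 | a
  B -> T1 T1
  C -> T1 T2 | a
  T0 -> c
  T1 -> a
  T2 -> b
  T3 -> d
  X4 -> T0 T1
  X5 -> T2 B

CYK table (by increasing span):
  [0..0]={A,C,T1}  "a"  orig:{A,C}
  [1..1]={T2}  "b"  orig:{}
  [2..2]={A,C,T1}  "a"  orig:{A,C}
  [3..3]={A,C,T1}  "a"  orig:{A,C}
  [0..1]={A,C}  "ab"
  [1..2]=∅  "ba"
  [2..3]={B}  "aa"
  [0..2]=∅  "aba"
  [1..3]={X5}  "baa"  orig:{}
  [0..3]={S}  "abaa"

S ∈ T[0,3] ⇒ YES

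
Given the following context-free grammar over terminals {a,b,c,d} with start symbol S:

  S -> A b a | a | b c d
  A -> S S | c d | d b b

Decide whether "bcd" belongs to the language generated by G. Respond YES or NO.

CNF form of G:
  S -> A X5 | T2 X6 | a
  A -> S S | T0 T1 | T1 X4
  T0 -> c
  T1 -> d
  T2 -> b
  T3 -> a
  X4 -> T2 T2
  X5 -> T2 T3
  X6 -> T0 T1

Fill CYK table bottom-up:
  cell(0,0) b: {T2}  orig:{}
  cell(1,1) c: {T0}  orig:{}
  cell(2,2) d: {T1}  orig:{}
  cell(0,1) bc: ∅
  cell(1,2) cd: {A,X6}  orig:{A}
  cell(0,2) bcd: {S}

S ∈ T[0,2] ⇒ YES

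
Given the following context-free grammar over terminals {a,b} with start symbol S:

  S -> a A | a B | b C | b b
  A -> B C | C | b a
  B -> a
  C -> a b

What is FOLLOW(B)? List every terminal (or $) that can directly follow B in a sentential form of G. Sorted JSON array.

FIRST iteration:
iter 1:
  A via A→b a: +{b}
  B via B→a: +{a}
  C via C→a b: +{a}
  S via S→a A: +{a}
  S via S→b C: +{b}
  FIRST(S)={a,b}  FIRST(A)={b}  FIRST(B)={a}  FIRST(C)={a}
iter 2:
  A via A→B C: +{a}
  FIRST(S)={a,b}  FIRST(A)={a,b}  FIRST(B)={a}  FIRST(C)={a}
iter 3: (no change)
  FIRST(S)={a,b}  FIRST(A)={a,b}  FIRST(B)={a}  FIRST(C)={a}

FOLLOW iteration:
seed FOLLOW(S) with $
iter 1:
  A→B C: FOLLOW(B) ⊇ FIRST(C) = {a}; new: +{a}
  S→a A: FOLLOW(A) ⊇ FOLLOW(S) ⊇ {$}; new: +{$}
  S→a B: FOLLOW(B) ⊇ FOLLOW(S) ⊇ {$}; new: +{$}
  S→b C: FOLLOW(C) ⊇ FOLLOW(S) ⊇ {$}; new: +{$}
  S: {$}  A: {$}  B: {$,a}  C: {$}
iter 2: (no change)
  S: {$}  A: {$}  B: {$,a}  C: {$}

FOLLOW(B) = ["$", "a"]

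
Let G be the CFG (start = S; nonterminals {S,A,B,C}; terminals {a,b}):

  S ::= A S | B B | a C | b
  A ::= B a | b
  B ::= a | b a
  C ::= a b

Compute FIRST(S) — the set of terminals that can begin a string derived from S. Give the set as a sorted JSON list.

FIRST sets, iterate to fixpoint:
[1]
  A via A→b: +{b}
  B via B→a: +{a}
  B via B→b a: +{b}
  C via C→a b: +{a}
  S via S→A S: +{b}
  S via S→B B: +{a}
  FIRST(S)={a,b}  FIRST(A)={b}  FIRST(B)={a,b}  FIRST(C)={a}
[2]
  A via A→B a: +{a}
  FIRST(S)={a,b}  FIRST(A)={a,b}  FIRST(B)={a,b}  FIRST(C)={a}
[3] — fixpoint
  FIRST(S)={a,b}  FIRST(A)={a,b}  FIRST(B)={a,b}  FIRST(C)={a}

FIRST(S) = ["a", "b"]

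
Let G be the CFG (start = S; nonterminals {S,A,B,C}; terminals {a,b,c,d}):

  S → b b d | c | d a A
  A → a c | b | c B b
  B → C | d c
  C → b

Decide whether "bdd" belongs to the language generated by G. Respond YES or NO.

Convert to CNF:
  S -> T2 X5 | T3 X6 | c
  A -> T0 T1 | T1 X4 | b
  B -> T3 T1 | b
  C -> b
  T0 -> a
  T1 -> c
  T2 -> b
  T3 -> d
  X4 -> B T2
  X5 -> T2 T3
  X6 -> T0 A

Fill CYK table bottom-up:
  [0..0]={A,B,C,T2}  "b"  orig:{A,B,C}
  [1..1]={T3}  "d"  orig:{}
  [2..2]={T3}  "d"  orig:{}
  [0..1]={X5}  "bd"  orig:{}
  [1..2]=∅  "dd"
  [0..2]=∅  "bdd"

S ∉ T[0,2] ⇒ NO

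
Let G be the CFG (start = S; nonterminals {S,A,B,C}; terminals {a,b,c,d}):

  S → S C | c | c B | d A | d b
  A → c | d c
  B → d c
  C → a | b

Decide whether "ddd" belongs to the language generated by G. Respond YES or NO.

CNF form of G:
  S -> S C | T0 A | T0 T2 | T1 B | c
  A -> T0 T1 | c
  B -> T0 T1
  C -> a | b
  T0 -> d
  T1 -> c
  T2 -> b

CYK table (by increasing span):
  cell(0,0) d: {T0}  orig:{}
  cell(1,1) d: {T0}  orig:{}
  cell(2,2) d: {T0}  orig:{}
  cell(0,1) dd: ∅
  cell(1,2) dd: ∅
  cell(0,2) ddd: ∅

S ∉ T[0,2] ⇒ NO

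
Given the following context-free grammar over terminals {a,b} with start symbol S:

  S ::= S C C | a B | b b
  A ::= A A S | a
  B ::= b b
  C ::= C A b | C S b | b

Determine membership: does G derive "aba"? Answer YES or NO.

Convert to CNF:
  S -> S X5 | T0 T0 | T1 B
  A -> A X2 | a
  B -> T0 T0
  C -> C X3 | C X4 | b
  T0 -> b
  T1 -> a
  X2 -> A S
  X3 -> A T0
  X4 -> S T0
  X5 -> C C

CYK fill:
  [0..0]={A,T1}  "a"  orig:{A}
  [1..1]={C,T0}  "b"  orig:{C}
  [2..2]={A,T1}  "a"  orig:{A}
  [0..1]={X3}  "ab"  orig:{}
  [1..2]=∅  "ba"
  [0..2]=∅  "aba"

S ∉ T[0,2] ⇒ NO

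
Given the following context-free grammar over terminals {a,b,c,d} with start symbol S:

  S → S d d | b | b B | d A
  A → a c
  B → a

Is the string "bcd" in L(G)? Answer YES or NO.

Convert to CNF:
  S -> S X4 | T2 A | T3 B | b
  A -> T0 T1
  B -> a
  T0 -> a
  T1 -> c
  T2 -> d
  T3 -> b
  X4 -> T2 T2

CYK fill:
  T[0,0] 'b' = {S,T3}  orig:{S}
  T[1,1] 'c' = {T1}  orig:{}
  T[2,2] 'd' = {T2}  orig:{}
  T[0,1] 'bc' = ∅
  T[1,2] 'cd' = ∅
  T[0,2] 'bcd' = ∅

S ∉ T[0,2] ⇒ NO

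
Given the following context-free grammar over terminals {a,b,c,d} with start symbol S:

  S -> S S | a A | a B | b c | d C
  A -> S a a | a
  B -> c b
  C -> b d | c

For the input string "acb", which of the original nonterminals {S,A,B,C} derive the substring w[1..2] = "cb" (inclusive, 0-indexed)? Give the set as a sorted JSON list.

CNF form of G:
  S -> S S | T0 A | T0 B | T2 T1 | T3 C
  A -> S X4 | a
  B -> T1 T2
  C -> T2 T3 | c
  T0 -> a
  T1 -> c
  T2 -> b
  T3 -> d
  X4 -> T0 T0

CYK fill (cells [i..j] with 1 ≤ i ≤ j ≤ 2 only):
  cell(1,1) c: {C,T1}  orig:{C}
  cell(2,2) b: {T2}  orig:{}
  cell(1,2) cb: {B}

Original NTs in T[1,2] deriving "cb": ["B"]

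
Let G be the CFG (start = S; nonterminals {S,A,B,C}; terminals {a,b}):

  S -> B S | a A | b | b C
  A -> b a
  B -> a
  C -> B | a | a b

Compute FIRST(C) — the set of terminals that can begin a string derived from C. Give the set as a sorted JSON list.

FIRST sets, iterate to fixpoint:
[1]
  A via A→b a: +{b}
  B via B→a: +{a}
  C via C→B: +{a}
  S via S→B S: +{a}
  S via S→b: +{b}
  S: {a,b}  A: {b}  B: {a}  C: {a}
[2] done
  S: {a,b}  A: {b}  B: {a}  C: {a}

FIRST(C) = ["a"]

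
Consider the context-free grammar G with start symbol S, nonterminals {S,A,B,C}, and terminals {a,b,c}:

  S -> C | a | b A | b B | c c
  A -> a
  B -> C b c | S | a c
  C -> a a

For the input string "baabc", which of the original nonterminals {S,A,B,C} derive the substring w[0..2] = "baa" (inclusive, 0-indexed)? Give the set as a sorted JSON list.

CNF form of G:
  S -> T0 A | T0 B | T1 T1 | T2 T2 | a
  A -> a
  B -> C X3 | T0 A | T0 B | T1 T1 | T2 T1 | T2 T2 | a
  C -> T2 T2
  T0 -> b
  T1 -> c
  T2 -> a
  X3 -> T0 T1

CYK table (by increasing span), restricted to cells inside w[0..2]:
  cell(0,0) b: {T0}  orig:{}
  cell(1,1) a: {A,B,S,T2}  orig:{A,B,S}
  cell(2,2) a: {A,B,S,T2}  orig:{A,B,S}
  cell(0,1) ba: {B,S}
  cell(1,2) aa: {B,C,S}
  cell(0,2) baa: {B,S}

Original NTs in T[0,2] deriving "baa": ["B", "S"]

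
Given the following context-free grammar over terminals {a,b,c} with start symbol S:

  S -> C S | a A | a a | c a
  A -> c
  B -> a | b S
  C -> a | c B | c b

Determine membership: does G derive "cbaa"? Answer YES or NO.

CNF form of G:
  S -> C S | T1 T2 | T2 A | T2 T2
  A -> c
  B -> T0 S | a
  C -> T1 B | T1 T0 | a
  T0 -> b
  T1 -> c
  T2 -> a

CYK fill:
  cell(0,0) c: {A,T1}  orig:{A}
  cell(1,1) b: {T0}  orig:{}
  cell(2,2) a: {B,C,T2}  orig:{B,C}
  cell(3,3) a: {B,C,T2}  orig:{B,C}
  cell(0,1) cb: {C}
  cell(1,2) ba: ∅
  cell(2,3) aa: {S}
  cell(0,2) cba: ∅
  cell(1,3) baa: {B}
  cell(0,3) cbaa: {C,S}

S ∈ T[0,3] ⇒ YES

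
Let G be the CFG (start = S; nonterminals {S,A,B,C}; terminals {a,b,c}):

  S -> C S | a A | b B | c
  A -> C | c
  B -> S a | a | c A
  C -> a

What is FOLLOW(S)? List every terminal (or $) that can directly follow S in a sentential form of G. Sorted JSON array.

FIRST iteration:
round 1:
  A via A→c: +{c}
  B via B→a: +{a}
  B via B→c A: +{c}
  C via C→a: +{a}
  S via S→C S: +{a}
  S via S→b B: +{b}
  S via S→c: +{c}
  FIRST[S]={a,b,c}  FIRST[A]={c}  FIRST[B]={a,c}  FIRST[C]={a}
round 2:
  A via A→C: +{a}
  B via B→S a: +{b}
  FIRST[S]={a,b,c}  FIRST[A]={a,c}  FIRST[B]={a,b,c}  FIRST[C]={a}
round 3: (stable)
  FIRST[S]={a,b,c}  FIRST[A]={a,c}  FIRST[B]={a,b,c}  FIRST[C]={a}

FOLLOW iteration:
FOLLOW(S) := {$}
round 1:
  B→S a: FOLLOW(S) ⊇ FIRST(a) = {a}; new: +{a}
  S→C S: FOLLOW(C) ⊇ FIRST(S) = {a,b,c}; new: +{a,b,c}
  S→a A: FOLLOW(A) ⊇ FOLLOW(S) ⊇ {$,a}; new: +{$,a}
  S→b B: FOLLOW(B) ⊇ FOLLOW(S) ⊇ {$,a}; new: +{$,a}
  FOLLOW(S)={$,a}  FOLLOW(A)={$,a}  FOLLOW(B)={$,a}  FOLLOW(C)={a,b,c}
round 2:
  A→C: FOLLOW(C) ⊇ FOLLOW(A) ⊇ {$,a}; new: +{$}
  FOLLOW(S)={$,a}  FOLLOW(A)={$,a}  FOLLOW(B)={$,a}  FOLLOW(C)={$,a,b,c}
round 3: done
  FOLLOW(S)={$,a}  FOLLOW(A)={$,a}  FOLLOW(B)={$,a}  FOLLOW(C)={$,a,b,c}

FOLLOW(S) = ["$", "a"]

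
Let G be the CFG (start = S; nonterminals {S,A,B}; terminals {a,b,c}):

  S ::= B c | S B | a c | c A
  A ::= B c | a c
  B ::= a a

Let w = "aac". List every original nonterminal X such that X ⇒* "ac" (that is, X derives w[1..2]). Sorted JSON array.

CNF form of G:
  S -> B T0 | S B | T0 A | T1 T0
  A -> B T0 | T1 T0
  B -> T1 T1
  T0 -> c
  T1 -> a

CYK fill, restricted to cells inside w[1..2]:
  [1..1]={T1}  "a"  orig:{}
  [2..2]={T0}  "c"  orig:{}
  [1..2]={A,S}  "ac"

Original NTs in T[1,2] deriving "ac": ["A", "S"]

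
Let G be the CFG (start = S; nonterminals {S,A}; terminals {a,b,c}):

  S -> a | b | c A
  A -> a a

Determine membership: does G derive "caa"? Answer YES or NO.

CNF form of G:
  S -> T1 A | a | b
  A -> T0 T0
  T0 -> a
  T1 -> c

CYK table (by increasing span):
  T[0,0] 'c' = {T1}  orig:{}
  T[1,1] 'a' = {S,T0}  orig:{S}
  T[2,2] 'a' = {S,T0}  orig:{S}
  T[0,1] 'ca' = ∅
  T[1,2] 'aa' = {A}
  T[0,2] 'caa' = {S}

S ∈ T[0,2] ⇒ YES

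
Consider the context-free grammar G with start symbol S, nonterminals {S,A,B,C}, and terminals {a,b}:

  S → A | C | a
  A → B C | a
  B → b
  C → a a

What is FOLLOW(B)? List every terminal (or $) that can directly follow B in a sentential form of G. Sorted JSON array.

FIRST sets, iterate to fixpoint:
pass 1:
  A via A→a: +{a}
  B via B→b: +{b}
  C via C→a a: +{a}
  S via S→A: +{a}
  FIRST(S)={a}  FIRST(A)={a}  FIRST(B)={b}  FIRST(C)={a}
pass 2:
  A via A→B C: +{b}
  S via S→A: +{b}
  FIRST(S)={a,b}  FIRST(A)={a,b}  FIRST(B)={b}  FIRST(C)={a}
pass 3: done
  FIRST(S)={a,b}  FIRST(A)={a,b}  FIRST(B)={b}  FIRST(C)={a}

FOLLOW iteration:
initialize: $ ∈ FOLLOW(S)
pass 1:
  A→B C: FOLLOW(B) ⊇ FIRST(C) = {a}; new: +{a}
  S→A: FOLLOW(A) ⊇ FOLLOW(S) ⊇ {$}; new: +{$}
  S→C: FOLLOW(C) ⊇ FOLLOW(S) ⊇ {$}; new: +{$}
  FOLLOW(S)={$}  FOLLOW(A)={$}  FOLLOW(B)={a}  FOLLOW(C)={$}
pass 2: done
  FOLLOW(S)={$}  FOLLOW(A)={$}  FOLLOW(B)={a}  FOLLOW(C)={$}

FOLLOW(B) = ["a"]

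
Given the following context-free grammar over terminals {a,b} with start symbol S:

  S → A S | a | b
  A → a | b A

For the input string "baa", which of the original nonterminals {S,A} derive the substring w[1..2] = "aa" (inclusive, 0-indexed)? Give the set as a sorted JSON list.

Convert to CNF:
  S -> A S | a | b
  A -> T0 A | a
  T0 -> b

CYK table (by increasing span) (cells [i..j] with 1 ≤ i ≤ j ≤ 2 only):
  T[1,1] 'a' = {A,S}
  T[2,2] 'a' = {A,S}
  T[1,2] 'aa' = {S}

Original NTs in T[1,2] deriving "aa": ["S"]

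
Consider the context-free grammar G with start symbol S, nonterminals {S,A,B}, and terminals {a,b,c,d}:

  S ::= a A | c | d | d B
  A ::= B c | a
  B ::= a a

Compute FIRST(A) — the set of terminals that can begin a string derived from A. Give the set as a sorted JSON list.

Compute FIRST by fixpoint:
pass 1:
  A via A→a: +{a}
  B via B→a a: +{a}
  S via S→a A: +{a}
  S via S→c: +{c}
  S via S→d: +{d}
  FIRST(S)={a,c,d}  FIRST(A)={a}  FIRST(B)={a}
pass 2: done
  FIRST(S)={a,c,d}  FIRST(A)={a}  FIRST(B)={a}

FIRST(A) = ["a"]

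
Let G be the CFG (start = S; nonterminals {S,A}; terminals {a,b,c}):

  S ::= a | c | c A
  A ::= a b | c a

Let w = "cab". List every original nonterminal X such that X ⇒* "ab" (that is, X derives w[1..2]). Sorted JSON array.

CNF form of G:
  S -> T2 A | a | c
  A -> T0 T1 | T2 T0
  T0 -> a
  T1 -> b
  T2 -> c

CYK fill — only the sub-triangle for w[1..2]:
  [1..1]={S,T0}  "a"  orig:{S}
  [2..2]={T1}  "b"  orig:{}
  [1..2]={A}  "ab"

Original NTs in T[1,2] deriving "ab": ["A"]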